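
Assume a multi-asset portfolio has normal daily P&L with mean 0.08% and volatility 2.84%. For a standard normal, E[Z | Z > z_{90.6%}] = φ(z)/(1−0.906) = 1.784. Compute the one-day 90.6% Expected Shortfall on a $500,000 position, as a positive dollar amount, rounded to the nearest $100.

ES = −(0.08%) + 2.84% × 1.784 = 4.987%.
On $500,000: 0.04987 × $500,000 = $24,935.

$24,900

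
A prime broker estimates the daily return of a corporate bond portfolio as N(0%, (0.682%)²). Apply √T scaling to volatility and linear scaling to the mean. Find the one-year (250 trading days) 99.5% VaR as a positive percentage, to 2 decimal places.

27.78%

At 99.5%, z = 2.576.
σ_{250d} = 0.682% × √250 = 10.783%.
VaR = 2.576 × 10.783% = 27.777%.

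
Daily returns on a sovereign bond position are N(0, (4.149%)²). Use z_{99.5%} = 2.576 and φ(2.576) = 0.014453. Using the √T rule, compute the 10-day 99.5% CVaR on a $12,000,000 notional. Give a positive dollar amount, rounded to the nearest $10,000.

$4,550,000

σ_{10d} = 4.149% × √10 = 13.120%.
ES multiplier = φ(z)/(1−α) = 0.014453/0.005 = 2.891.
ES = 13.120% × 2.891 = 37.930%; on $12,000,000: $4,551,600.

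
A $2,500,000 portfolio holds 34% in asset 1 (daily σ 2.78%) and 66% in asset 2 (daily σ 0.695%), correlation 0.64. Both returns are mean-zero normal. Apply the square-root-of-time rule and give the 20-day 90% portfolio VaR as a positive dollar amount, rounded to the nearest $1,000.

σ_p = √(0.34²·2.78² + 0.66²·0.695² + 2·0.64·0.34·0.66·2.78·0.695) = 1.288%.
σ_{20d} = 1.288% × √20 = 5.760%.
z(90%) = 1.282.
VaR = 1.282 × 5.760% = 7.384%; on $2,500,000 that is $184,600.

$185,000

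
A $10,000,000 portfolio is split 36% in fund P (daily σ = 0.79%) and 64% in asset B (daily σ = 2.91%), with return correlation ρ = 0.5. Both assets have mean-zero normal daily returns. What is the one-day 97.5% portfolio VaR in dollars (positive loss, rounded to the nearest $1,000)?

σ_p² = 0.36²·0.79² + 0.64²·2.91² + 2·0.5·0.36·0.64·0.79·2.91 = 4.0791 (%²).
σ_p = √4.0791 = 2.020%.
At 97.5%, z = 1.960.
VaR = 1.960 × 2.020% = 3.959%; on $10,000,000 that is $395,900.

$396,000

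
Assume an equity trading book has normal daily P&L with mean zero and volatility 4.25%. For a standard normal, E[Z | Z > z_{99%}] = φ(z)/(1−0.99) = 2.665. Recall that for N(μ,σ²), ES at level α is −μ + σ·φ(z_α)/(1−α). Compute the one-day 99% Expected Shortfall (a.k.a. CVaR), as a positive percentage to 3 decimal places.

11.326%

ES = 4.25% × 2.665 = 11.326%.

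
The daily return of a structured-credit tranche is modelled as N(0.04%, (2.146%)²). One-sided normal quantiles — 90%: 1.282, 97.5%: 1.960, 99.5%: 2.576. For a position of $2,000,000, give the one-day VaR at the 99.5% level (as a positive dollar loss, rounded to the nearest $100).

VaR = −μ + z·σ = −(0.04%) + 2.576 × 2.146% = 5.488%.
On $2,000,000: 0.05488 × $2,000,000 = $109,760.

$109,800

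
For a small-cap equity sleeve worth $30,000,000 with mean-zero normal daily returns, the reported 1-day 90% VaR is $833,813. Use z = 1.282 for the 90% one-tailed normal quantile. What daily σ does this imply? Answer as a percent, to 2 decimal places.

2.17%

VaR as a fraction: $833,813 / $30,000,000 = 2.779%.
σ = VaR / z = 2.779% / 1.282 = 2.168%.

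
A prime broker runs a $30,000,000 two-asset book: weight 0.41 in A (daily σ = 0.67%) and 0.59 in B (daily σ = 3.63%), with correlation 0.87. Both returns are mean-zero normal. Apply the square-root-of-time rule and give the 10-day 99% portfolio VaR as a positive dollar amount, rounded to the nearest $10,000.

σ_p = √(0.41²·0.67² + 0.59²·3.63² + 2·0.87·0.41·0.59·0.67·3.63) = 2.385%.
σ_{10d} = 2.385% × √10 = 7.542%.
z(99%) = 2.326.
VaR = 2.326 × 7.542% = 17.543%; on $30,000,000 that is $5,262,900.

$5,260,000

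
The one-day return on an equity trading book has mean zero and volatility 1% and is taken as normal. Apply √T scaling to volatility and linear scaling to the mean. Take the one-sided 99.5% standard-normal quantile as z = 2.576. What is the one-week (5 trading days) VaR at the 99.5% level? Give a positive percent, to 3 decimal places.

5.760%

σ_{5d} = 1% × √5 = 2.236%.
VaR = 2.576 × 2.236% = 5.760%.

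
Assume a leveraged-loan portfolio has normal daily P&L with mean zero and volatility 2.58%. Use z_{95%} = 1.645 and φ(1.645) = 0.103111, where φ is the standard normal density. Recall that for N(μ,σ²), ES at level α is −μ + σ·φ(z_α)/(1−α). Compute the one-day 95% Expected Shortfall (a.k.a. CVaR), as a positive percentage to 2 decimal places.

5.32%

Tail multiplier: φ(z)/(1−α) = 0.103111 / 0.05 = 2.062.
ES = 2.58% × 2.062 = 5.320%.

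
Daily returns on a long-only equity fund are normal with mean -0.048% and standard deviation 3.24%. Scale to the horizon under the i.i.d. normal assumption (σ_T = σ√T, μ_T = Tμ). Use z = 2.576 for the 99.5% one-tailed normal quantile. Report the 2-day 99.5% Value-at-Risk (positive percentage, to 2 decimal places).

σ_{2d} = 3.24% × √2 = 4.582%; μ_{2d} = 2 × -0.048% = -0.096%.
VaR = −(-0.096%) + 2.576 × 4.582% = 11.899%.

11.90%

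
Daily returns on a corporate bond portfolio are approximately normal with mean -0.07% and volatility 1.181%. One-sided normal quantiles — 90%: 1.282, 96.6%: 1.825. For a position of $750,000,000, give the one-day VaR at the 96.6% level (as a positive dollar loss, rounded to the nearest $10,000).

$16,690,000

VaR = −μ + z·σ = −(-0.07%) + 1.825 × 1.181% = 2.225%.
On $750,000,000: 0.02225 × $750,000,000 = $16,687,500.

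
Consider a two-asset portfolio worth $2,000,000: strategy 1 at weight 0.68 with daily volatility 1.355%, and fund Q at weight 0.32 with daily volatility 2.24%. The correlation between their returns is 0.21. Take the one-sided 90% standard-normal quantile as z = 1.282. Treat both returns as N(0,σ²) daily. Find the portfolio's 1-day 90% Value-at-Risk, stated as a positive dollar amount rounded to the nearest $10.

$32,840

σ_p² = 0.68²·1.355² + 0.32²·2.24² + 2·0.21·0.68·0.32·1.355·2.24 = 1.6402 (%²).
σ_p = √1.6402 = 1.281%.
VaR = 1.282 × 1.281% = 1.642%; on $2,000,000 that is $32,840.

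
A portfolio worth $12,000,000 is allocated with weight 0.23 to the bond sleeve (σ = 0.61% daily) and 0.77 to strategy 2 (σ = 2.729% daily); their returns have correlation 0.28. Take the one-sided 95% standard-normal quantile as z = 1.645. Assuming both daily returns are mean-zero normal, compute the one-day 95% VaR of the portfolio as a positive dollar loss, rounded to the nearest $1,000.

$423,000

σ_p² = 0.23²·0.61² + 0.77²·2.729² + 2·0.28·0.23·0.77·0.61·2.729 = 4.6004 (%²).
σ_p = √4.6004 = 2.145%.
VaR = 1.645 × 2.145% = 3.529%; on $12,000,000 that is $423,480.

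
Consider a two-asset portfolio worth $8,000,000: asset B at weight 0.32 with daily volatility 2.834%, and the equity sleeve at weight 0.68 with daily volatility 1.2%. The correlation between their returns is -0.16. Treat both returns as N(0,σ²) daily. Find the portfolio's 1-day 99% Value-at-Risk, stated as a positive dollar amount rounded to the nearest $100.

$208,200

σ_p² = 0.32²·2.834² + 0.68²·1.2² + 2·-0.16·0.32·0.68·2.834·1.2 = 1.2515 (%²).
σ_p = √1.2515 = 1.119%.
At 99%, z = 2.326.
VaR = 2.326 × 1.119% = 2.603%; on $8,000,000 that is $208,240.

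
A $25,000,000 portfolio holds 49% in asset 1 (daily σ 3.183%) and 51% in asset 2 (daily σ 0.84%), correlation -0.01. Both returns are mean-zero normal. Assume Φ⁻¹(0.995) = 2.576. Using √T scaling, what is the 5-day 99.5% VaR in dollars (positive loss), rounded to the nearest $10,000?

$2,320,000

σ_p = √(0.49²·3.183² + 0.51²·0.84² + 2·-0.01·0.49·0.51·3.183·0.84) = 1.613%.
σ_{5d} = 1.613% × √5 = 3.607%.
VaR = 2.576 × 3.607% = 9.292%; on $25,000,000 that is $2,323,000.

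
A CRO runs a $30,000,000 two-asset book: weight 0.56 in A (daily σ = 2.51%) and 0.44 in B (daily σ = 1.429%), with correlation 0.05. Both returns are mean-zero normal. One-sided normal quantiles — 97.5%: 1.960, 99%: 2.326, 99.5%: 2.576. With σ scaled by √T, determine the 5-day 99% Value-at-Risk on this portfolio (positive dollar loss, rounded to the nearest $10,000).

σ_p = √(0.56²·2.51² + 0.44²·1.429² + 2·0.05·0.56·0.44·2.51·1.429) = 1.568%.
σ_{5d} = 1.568% × √5 = 3.506%.
VaR = 2.326 × 3.506% = 8.155%; on $30,000,000 that is $2,446,500.

$2,450,000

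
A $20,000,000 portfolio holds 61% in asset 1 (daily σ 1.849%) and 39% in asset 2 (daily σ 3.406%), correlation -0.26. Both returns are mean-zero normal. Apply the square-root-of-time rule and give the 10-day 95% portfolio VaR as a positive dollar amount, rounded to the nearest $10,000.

$1,560,000

σ_p = √(0.61²·1.849² + 0.39²·3.406² + 2·-0.26·0.61·0.39·1.849·3.406) = 1.503%.
σ_{10d} = 1.503% × √10 = 4.753%.
z(95%) = 1.645.
VaR = 1.645 × 4.753% = 7.819%; on $20,000,000 that is $1,563,800.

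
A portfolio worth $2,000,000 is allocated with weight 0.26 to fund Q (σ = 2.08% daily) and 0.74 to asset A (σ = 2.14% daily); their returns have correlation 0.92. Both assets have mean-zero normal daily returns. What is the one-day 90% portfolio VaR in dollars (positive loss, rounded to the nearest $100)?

$53,600

σ_p² = 0.26²·2.08² + 0.74²·2.14² + 2·0.92·0.26·0.74·2.08·2.14 = 4.3760 (%²).
σ_p = √4.3760 = 2.092%.
At 90%, z = 1.282.
VaR = 1.282 × 2.092% = 2.682%; on $2,000,000 that is $53,640.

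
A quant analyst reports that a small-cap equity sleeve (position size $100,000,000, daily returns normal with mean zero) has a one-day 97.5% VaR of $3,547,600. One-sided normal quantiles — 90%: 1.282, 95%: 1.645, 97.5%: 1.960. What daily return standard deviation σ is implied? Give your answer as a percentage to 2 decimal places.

VaR as a fraction: $3,547,600 / $100,000,000 = 3.548%.
σ = VaR / z = 3.548% / 1.960 = 1.810%.

1.81%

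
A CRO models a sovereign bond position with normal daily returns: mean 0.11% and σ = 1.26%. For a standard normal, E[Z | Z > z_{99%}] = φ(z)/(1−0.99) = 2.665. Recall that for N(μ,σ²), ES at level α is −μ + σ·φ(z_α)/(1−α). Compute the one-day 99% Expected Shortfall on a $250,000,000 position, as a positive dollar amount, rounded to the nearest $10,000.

$8,120,000

ES = −(0.11%) + 1.26% × 2.665 = 3.248%.
On $250,000,000: 0.03248 × $250,000,000 = $8,120,000.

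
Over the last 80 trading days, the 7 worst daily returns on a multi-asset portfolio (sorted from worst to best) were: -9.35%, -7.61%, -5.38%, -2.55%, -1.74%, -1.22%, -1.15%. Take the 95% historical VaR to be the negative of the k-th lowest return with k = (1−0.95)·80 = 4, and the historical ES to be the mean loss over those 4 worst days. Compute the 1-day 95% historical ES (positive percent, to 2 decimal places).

The 4 worst returns sum to -24.89%.
ES = −(-24.89%) / 4 = 6.2225% ≈ 6.22%.

6.22%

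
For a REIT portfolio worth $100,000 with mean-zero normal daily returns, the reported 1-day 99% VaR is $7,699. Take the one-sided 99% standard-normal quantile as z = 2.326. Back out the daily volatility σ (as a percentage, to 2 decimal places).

VaR as a fraction: $7,699 / $100,000 = 7.699%.
σ = VaR / z = 7.699% / 2.326 = 3.310%.

3.31%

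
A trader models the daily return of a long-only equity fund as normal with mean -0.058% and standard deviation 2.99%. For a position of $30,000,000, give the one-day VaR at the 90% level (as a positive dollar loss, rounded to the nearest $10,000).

$1,170,000

At 90% one-sided, z = 1.282.
VaR = −μ + z·σ = −(-0.058%) + 1.282 × 2.99% = 3.891%.
On $30,000,000: 0.03891 × $30,000,000 = $1,167,300.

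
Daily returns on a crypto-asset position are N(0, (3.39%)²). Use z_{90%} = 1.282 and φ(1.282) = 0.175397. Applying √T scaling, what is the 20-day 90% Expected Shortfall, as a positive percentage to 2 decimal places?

26.59%

σ_{20d} = 3.39% × √20 = 15.161%.
ES multiplier = φ(z)/(1−α) = 0.175397/0.1 = 1.754.
ES = 15.161% × 1.754 = 26.592%.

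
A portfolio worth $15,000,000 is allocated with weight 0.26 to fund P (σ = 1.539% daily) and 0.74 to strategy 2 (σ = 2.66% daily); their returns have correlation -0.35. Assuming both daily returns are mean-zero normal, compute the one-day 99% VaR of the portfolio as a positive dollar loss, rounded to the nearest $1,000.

σ_p² = 0.26²·1.539² + 0.74²·2.66² + 2·-0.35·0.26·0.74·1.539·2.66 = 3.4834 (%²).
σ_p = √3.4834 = 1.866%.
At 99%, z = 2.326.
VaR = 2.326 × 1.866% = 4.340%; on $15,000,000 that is $651,000.

$651,000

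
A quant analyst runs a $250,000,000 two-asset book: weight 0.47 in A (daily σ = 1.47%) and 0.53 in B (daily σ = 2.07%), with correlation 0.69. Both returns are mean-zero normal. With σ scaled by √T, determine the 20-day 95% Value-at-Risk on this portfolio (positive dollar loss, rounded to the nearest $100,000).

$30,400,000

σ_p = √(0.47²·1.47² + 0.53²·2.07² + 2·0.69·0.47·0.53·1.47·2.07) = 1.651%.
σ_{20d} = 1.651% × √20 = 7.383%.
z(95%) = 1.645.
VaR = 1.645 × 7.383% = 12.145%; on $250,000,000 that is $30,362,500.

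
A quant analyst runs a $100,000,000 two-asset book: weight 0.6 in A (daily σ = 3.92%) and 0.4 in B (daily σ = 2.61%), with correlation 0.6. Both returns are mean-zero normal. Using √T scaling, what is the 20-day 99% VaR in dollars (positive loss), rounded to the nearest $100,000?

σ_p = √(0.6²·3.92² + 0.4²·2.61² + 2·0.6·0.6·0.4·3.92·2.61) = 3.093%.
σ_{20d} = 3.093% × √20 = 13.832%.
z(99%) = 2.326.
VaR = 2.326 × 13.832% = 32.173%; on $100,000,000 that is $32,173,000.

$32,200,000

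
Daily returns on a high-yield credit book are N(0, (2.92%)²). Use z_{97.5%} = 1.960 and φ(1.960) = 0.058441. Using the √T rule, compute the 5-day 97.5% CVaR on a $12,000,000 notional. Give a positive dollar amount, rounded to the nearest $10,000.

$1,830,000

σ_{5d} = 2.92% × √5 = 6.529%.
ES multiplier = φ(z)/(1−α) = 0.058441/0.025 = 2.338.
ES = 6.529% × 2.338 = 15.265%; on $12,000,000: $1,831,800.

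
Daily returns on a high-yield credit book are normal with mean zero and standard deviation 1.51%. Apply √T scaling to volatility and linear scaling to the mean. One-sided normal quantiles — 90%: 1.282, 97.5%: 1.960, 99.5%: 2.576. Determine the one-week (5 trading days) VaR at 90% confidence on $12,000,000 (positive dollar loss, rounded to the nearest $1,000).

$519,000

σ_{5d} = 1.51% × √5 = 3.376%.
VaR = 1.282 × 3.376% = 4.328%.
On $12,000,000: 0.04328 × $12,000,000 = $519,360.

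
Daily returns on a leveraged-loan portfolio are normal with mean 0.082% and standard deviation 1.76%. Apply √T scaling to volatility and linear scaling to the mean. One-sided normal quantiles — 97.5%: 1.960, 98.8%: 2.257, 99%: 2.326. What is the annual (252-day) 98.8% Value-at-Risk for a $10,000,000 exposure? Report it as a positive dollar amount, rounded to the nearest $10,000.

σ_{252d} = 1.76% × √252 = 27.939%; μ_{252d} = 252 × 0.082% = 20.664%.
VaR = −(20.664%) + 2.257 × 27.939% = 42.394%.
On $10,000,000: 0.42394 × $10,000,000 = $4,239,400.

$4,240,000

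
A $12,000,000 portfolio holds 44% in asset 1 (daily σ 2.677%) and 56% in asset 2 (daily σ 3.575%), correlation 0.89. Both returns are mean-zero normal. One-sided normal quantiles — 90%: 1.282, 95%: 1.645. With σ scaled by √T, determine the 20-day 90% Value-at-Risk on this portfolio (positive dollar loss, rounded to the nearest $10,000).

σ_p = √(0.44²·2.677² + 0.56²·3.575² + 2·0.89·0.44·0.56·2.677·3.575) = 3.097%.
σ_{20d} = 3.097% × √20 = 13.850%.
VaR = 1.282 × 13.850% = 17.756%; on $12,000,000 that is $2,130,720.

$2,130,000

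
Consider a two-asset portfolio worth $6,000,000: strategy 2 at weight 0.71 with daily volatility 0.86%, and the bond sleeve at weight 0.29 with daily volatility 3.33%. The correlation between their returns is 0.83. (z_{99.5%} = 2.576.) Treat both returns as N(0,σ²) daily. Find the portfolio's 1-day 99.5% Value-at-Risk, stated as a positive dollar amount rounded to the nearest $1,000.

$234,000

σ_p² = 0.71²·0.86² + 0.29²·3.33² + 2·0.83·0.71·0.29·0.86·3.33 = 2.2842 (%²).
σ_p = √2.2842 = 1.511%.
VaR = 2.576 × 1.511% = 3.892%; on $6,000,000 that is $233,520.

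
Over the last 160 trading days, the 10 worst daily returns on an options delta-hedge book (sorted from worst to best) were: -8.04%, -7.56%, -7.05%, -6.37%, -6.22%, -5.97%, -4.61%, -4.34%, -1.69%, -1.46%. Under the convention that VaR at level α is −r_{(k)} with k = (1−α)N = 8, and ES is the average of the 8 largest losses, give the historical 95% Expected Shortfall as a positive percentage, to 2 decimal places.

6.27%

The 8 worst returns sum to -50.16%.
ES = −(-50.16%) / 8 = 6.27%.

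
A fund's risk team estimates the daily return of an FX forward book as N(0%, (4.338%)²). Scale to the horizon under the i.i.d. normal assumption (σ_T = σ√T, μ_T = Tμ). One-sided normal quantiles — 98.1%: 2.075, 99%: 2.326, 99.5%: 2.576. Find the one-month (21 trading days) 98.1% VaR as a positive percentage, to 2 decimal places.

σ_{21d} = 4.338% × √21 = 19.879%.
VaR = 2.075 × 19.879% = 41.249%.

41.25%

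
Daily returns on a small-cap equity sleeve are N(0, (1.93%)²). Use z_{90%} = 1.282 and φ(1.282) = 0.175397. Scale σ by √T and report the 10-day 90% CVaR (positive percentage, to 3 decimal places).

σ_{10d} = 1.93% × √10 = 6.103%.
ES multiplier = φ(z)/(1−α) = 0.175397/0.1 = 1.754.
ES = 6.103% × 1.754 = 10.705%.

10.705%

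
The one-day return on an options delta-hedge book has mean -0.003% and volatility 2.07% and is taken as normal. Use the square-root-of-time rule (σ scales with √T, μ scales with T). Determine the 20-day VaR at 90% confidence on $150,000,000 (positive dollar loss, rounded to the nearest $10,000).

$17,890,000

At 90%, z = 1.282.
σ_{20d} = 2.07% × √20 = 9.257%; μ_{20d} = 20 × -0.003% = -0.060%.
VaR = −(-0.060%) + 1.282 × 9.257% = 11.927%.
On $150,000,000: 0.11927 × $150,000,000 = $17,890,500.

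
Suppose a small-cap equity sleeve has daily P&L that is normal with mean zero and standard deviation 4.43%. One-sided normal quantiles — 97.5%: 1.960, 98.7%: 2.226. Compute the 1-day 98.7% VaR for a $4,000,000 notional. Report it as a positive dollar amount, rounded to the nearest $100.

$394,400

VaR = z·σ = 2.226 × 4.43% = 9.861%.
On $4,000,000: 0.09861 × $4,000,000 = $394,440.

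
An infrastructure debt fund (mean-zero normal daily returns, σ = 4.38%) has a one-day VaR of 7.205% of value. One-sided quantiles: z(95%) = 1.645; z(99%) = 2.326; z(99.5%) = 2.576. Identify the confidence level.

95%

Implied z = VaR/σ = 7.205 / 4.38 = 1.645.
This matches z(95%) = 1.645.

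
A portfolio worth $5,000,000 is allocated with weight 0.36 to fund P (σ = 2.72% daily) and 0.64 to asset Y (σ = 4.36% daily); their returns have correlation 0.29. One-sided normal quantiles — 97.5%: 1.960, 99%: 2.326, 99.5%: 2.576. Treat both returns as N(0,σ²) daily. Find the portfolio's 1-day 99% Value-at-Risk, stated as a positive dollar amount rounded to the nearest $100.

σ_p² = 0.36²·2.72² + 0.64²·4.36² + 2·0.29·0.36·0.64·2.72·4.36 = 10.3299 (%²).
σ_p = √10.3299 = 3.214%.
VaR = 2.326 × 3.214% = 7.476%; on $5,000,000 that is $373,800.

$373,800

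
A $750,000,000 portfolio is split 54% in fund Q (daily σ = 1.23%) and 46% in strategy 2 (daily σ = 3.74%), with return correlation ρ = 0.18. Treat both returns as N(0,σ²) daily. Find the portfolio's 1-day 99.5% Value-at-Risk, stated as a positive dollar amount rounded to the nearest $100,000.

σ_p² = 0.54²·1.23² + 0.46²·3.74² + 2·0.18·0.54·0.46·1.23·3.74 = 3.8123 (%²).
σ_p = √3.8123 = 1.953%.
At 99.5%, z = 2.576.
VaR = 2.576 × 1.953% = 5.031%; on $750,000,000 that is $37,732,500.

$37,700,000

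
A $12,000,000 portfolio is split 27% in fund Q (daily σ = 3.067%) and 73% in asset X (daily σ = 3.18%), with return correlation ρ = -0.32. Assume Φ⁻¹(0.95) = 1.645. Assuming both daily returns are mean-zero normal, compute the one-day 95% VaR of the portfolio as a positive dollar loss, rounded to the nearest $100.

σ_p² = 0.27²·3.067² + 0.73²·3.18² + 2·-0.32·0.27·0.73·3.067·3.18 = 4.8443 (%²).
σ_p = √4.8443 = 2.201%.
VaR = 1.645 × 2.201% = 3.621%; on $12,000,000 that is $434,520.

$434,500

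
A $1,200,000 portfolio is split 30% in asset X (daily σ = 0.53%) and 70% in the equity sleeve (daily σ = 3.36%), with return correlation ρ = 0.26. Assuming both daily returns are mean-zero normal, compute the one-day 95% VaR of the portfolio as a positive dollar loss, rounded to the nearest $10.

$47,340

σ_p² = 0.3²·0.53² + 0.7²·3.36² + 2·0.26·0.3·0.7·0.53·3.36 = 5.7516 (%²).
σ_p = √5.7516 = 2.398%.
At 95%, z = 1.645.
VaR = 1.645 × 2.398% = 3.945%; on $1,200,000 that is $47,340.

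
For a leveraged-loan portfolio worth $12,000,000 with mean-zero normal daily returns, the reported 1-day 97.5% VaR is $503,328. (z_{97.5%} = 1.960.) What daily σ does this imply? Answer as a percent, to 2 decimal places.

2.14%

VaR as a fraction: $503,328 / $12,000,000 = 4.194%.
σ = VaR / z = 4.194% / 1.960 = 2.140%.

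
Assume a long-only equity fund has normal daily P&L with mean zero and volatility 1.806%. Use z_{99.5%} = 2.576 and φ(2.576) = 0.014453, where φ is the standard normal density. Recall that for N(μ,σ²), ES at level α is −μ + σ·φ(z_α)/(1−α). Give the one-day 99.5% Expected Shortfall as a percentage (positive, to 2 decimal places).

5.22%

Tail multiplier: φ(z)/(1−α) = 0.014453 / 0.005 = 2.891.
ES = 1.806% × 2.891 = 5.221%.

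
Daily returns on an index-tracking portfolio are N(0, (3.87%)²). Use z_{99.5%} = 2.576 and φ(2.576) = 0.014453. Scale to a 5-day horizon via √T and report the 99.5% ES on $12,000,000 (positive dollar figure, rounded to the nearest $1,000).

$3,002,000

σ_{5d} = 3.87% × √5 = 8.654%.
ES multiplier = φ(z)/(1−α) = 0.014453/0.005 = 2.891.
ES = 8.654% × 2.891 = 25.019%; on $12,000,000: $3,002,280.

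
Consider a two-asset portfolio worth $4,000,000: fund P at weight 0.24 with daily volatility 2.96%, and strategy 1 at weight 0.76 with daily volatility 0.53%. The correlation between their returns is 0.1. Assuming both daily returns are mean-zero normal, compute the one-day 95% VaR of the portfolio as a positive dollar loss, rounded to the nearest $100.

$56,000

σ_p² = 0.24²·2.96² + 0.76²·0.53² + 2·0.1·0.24·0.76·2.96·0.53 = 0.7241 (%²).
σ_p = √0.7241 = 0.851%.
At 95%, z = 1.645.
VaR = 1.645 × 0.851% = 1.400%; on $4,000,000 that is $56,000.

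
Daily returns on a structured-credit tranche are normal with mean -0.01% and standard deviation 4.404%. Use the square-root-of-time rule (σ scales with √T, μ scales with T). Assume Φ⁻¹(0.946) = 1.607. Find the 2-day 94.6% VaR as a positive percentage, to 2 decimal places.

σ_{2d} = 4.404% × √2 = 6.228%; μ_{2d} = 2 × -0.01% = -0.020%.
VaR = −(-0.020%) + 1.607 × 6.228% = 10.028%.

10.03%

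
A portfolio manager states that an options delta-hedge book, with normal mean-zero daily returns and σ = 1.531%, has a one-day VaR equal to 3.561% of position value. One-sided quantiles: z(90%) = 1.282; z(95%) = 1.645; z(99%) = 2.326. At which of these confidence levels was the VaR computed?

Implied z = VaR/σ = 3.561 / 1.531 = 2.326.
This matches z(99%) = 2.326.

99%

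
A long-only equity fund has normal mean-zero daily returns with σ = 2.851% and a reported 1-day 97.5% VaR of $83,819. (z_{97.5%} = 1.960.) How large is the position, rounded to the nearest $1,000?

$1,500,000

VaR as a fraction of value: z·σ = 1.960 × 2.851% = 5.58796%.
Position = $83,819 / 0.0558796 = $1,499,993.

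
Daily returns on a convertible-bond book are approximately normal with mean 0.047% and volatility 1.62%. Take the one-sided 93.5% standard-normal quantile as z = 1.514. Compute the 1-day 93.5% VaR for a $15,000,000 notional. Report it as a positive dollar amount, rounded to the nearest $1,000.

$361,000

VaR = −μ + z·σ = −(0.047%) + 1.514 × 1.62% = 2.406%.
On $15,000,000: 0.02406 × $15,000,000 = $360,900.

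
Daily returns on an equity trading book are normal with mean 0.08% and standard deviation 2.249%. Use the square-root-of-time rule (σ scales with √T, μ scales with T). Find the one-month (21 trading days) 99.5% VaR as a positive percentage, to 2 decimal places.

24.87%

At 99.5%, z = 2.576.
σ_{21d} = 2.249% × √21 = 10.306%; μ_{21d} = 21 × 0.08% = 1.680%.
VaR = −(1.680%) + 2.576 × 10.306% = 24.868%.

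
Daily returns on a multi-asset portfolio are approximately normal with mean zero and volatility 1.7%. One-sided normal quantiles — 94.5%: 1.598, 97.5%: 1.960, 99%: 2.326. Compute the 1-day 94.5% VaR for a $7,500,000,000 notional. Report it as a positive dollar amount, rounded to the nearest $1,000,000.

VaR = z·σ = 1.598 × 1.7% = 2.717%.
On $7,500,000,000: 0.02717 × $7,500,000,000 = $203,775,000.

$204,000,000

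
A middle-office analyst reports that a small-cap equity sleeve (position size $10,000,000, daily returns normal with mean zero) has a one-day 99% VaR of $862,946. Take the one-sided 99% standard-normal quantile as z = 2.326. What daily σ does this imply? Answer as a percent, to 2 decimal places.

3.71%

VaR as a fraction: $862,946 / $10,000,000 = 8.629%.
σ = VaR / z = 8.629% / 2.326 = 3.710%.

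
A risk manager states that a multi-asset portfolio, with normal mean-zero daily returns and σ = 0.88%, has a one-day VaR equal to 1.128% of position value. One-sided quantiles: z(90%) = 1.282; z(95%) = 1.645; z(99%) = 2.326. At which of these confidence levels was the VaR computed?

90%

Implied z = VaR/σ = 1.128 / 0.88 = 1.282.
This matches z(90%) = 1.282.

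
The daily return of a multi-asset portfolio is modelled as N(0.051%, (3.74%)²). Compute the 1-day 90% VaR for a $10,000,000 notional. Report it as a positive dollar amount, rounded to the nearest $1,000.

$474,000

At 90% one-sided, z = 1.282.
VaR = −μ + z·σ = −(0.051%) + 1.282 × 3.74% = 4.744%.
On $10,000,000: 0.04744 × $10,000,000 = $474,400.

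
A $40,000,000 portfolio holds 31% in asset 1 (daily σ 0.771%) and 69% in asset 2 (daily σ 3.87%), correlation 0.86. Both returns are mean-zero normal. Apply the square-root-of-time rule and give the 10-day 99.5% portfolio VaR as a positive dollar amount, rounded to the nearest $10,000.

$9,380,000

σ_p = √(0.31²·0.771² + 0.69²·3.87² + 2·0.86·0.31·0.69·0.771·3.87) = 2.878%.
σ_{10d} = 2.878% × √10 = 9.101%.
z(99.5%) = 2.576.
VaR = 2.576 × 9.101% = 23.444%; on $40,000,000 that is $9,377,600.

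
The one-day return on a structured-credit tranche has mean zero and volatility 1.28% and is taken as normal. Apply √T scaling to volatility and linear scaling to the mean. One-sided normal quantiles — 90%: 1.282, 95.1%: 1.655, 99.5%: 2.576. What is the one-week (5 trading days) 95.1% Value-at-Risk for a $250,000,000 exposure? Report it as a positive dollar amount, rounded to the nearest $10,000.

$11,840,000

σ_{5d} = 1.28% × √5 = 2.862%.
VaR = 1.655 × 2.862% = 4.737%.
On $250,000,000: 0.04737 × $250,000,000 = $11,842,500.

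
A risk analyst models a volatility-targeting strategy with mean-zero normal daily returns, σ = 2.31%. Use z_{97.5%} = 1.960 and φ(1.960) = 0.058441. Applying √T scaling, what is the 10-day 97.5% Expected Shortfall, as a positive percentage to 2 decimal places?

17.08%

σ_{10d} = 2.31% × √10 = 7.305%.
ES multiplier = φ(z)/(1−α) = 0.058441/0.025 = 2.338.
ES = 7.305% × 2.338 = 17.079%.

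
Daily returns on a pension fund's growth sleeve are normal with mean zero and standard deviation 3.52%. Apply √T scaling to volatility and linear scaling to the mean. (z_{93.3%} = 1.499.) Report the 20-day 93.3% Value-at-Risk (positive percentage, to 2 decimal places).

23.60%

σ_{20d} = 3.52% × √20 = 15.742%.
VaR = 1.499 × 15.742% = 23.597%.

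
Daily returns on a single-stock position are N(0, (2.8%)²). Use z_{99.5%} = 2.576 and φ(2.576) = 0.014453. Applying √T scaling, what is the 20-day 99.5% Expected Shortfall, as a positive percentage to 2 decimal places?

36.20%

σ_{20d} = 2.8% × √20 = 12.522%.
ES multiplier = φ(z)/(1−α) = 0.014453/0.005 = 2.891.
ES = 12.522% × 2.891 = 36.201%.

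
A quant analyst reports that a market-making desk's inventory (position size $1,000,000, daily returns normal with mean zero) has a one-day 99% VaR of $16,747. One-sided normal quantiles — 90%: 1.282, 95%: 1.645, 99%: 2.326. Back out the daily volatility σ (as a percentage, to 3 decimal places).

0.720%

VaR as a fraction: $16,747 / $1,000,000 = 1.675%.
σ = VaR / z = 1.675% / 2.326 = 0.720%.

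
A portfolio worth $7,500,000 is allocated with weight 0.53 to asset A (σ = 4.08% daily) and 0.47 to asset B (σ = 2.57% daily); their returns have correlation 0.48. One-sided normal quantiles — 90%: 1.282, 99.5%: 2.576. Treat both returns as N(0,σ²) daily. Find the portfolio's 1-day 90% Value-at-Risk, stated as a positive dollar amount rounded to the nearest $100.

$282,700

σ_p² = 0.53²·4.08² + 0.47²·2.57² + 2·0.48·0.53·0.47·4.08·2.57 = 8.6425 (%²).
σ_p = √8.6425 = 2.940%.
VaR = 1.282 × 2.940% = 3.769%; on $7,500,000 that is $282,675.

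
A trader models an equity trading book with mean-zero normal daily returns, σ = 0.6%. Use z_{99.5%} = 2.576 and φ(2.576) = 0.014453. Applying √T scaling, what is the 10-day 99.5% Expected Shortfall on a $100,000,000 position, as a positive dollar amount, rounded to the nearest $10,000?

σ_{10d} = 0.6% × √10 = 1.897%.
ES multiplier = φ(z)/(1−α) = 0.014453/0.005 = 2.891.
ES = 1.897% × 2.891 = 5.484%; on $100,000,000: $5,484,000.

$5,480,000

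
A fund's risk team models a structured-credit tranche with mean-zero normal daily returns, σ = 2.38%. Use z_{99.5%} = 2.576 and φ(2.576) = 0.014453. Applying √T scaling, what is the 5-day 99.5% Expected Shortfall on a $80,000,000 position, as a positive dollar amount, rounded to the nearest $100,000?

σ_{5d} = 2.38% × √5 = 5.322%.
ES multiplier = φ(z)/(1−α) = 0.014453/0.005 = 2.891.
ES = 5.322% × 2.891 = 15.386%; on $80,000,000: $12,308,800.

$12,300,000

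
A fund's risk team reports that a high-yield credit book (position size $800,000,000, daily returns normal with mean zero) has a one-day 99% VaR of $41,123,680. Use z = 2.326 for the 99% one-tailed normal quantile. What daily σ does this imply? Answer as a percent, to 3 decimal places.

VaR as a fraction: $41,123,680 / $800,000,000 = 5.140%.
σ = VaR / z = 5.140% / 2.326 = 2.210%.

2.210%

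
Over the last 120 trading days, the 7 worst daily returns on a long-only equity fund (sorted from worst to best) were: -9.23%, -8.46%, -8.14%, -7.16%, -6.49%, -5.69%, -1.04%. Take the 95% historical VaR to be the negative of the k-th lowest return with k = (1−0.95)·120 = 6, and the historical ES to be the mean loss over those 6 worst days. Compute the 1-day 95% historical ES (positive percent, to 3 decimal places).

7.528%

The 6 worst returns sum to -45.17%.
ES = −(-45.17%) / 6 = 7.5283…% ≈ 7.528%.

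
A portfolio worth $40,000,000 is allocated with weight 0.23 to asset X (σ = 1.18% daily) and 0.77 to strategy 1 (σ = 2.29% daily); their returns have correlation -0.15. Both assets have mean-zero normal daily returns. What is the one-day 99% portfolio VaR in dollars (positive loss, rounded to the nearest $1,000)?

$1,622,000

σ_p² = 0.23²·1.18² + 0.77²·2.29² + 2·-0.15·0.23·0.77·1.18·2.29 = 3.0393 (%²).
σ_p = √3.0393 = 1.743%.
At 99%, z = 2.326.
VaR = 2.326 × 1.743% = 4.054%; on $40,000,000 that is $1,621,600.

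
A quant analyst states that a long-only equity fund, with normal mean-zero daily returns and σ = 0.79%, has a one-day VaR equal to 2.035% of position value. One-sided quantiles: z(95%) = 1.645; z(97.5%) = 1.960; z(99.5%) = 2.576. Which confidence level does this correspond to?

Implied z = VaR/σ = 2.035 / 0.79 = 2.576.
This matches z(99.5%) = 2.576.

99.5%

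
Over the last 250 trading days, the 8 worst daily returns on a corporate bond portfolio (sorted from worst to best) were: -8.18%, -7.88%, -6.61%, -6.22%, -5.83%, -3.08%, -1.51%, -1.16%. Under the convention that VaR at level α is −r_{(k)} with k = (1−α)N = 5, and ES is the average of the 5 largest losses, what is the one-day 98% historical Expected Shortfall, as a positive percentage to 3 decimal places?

6.944%

The 5 worst returns sum to -34.72%.
ES = −(-34.72%) / 5 = 6.944%.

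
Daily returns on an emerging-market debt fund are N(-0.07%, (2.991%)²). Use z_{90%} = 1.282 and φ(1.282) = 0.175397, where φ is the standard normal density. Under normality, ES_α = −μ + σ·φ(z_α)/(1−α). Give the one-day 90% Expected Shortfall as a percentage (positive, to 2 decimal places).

Tail multiplier: φ(z)/(1−α) = 0.175397 / 0.1 = 1.754.
ES = −(-0.07%) + 2.991% × 1.754 = 5.316%.

5.32%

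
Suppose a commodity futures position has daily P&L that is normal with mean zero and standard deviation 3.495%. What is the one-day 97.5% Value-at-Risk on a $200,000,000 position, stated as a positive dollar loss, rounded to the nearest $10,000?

At 97.5% one-sided, z = 1.960.
VaR = z·σ = 1.960 × 3.495% = 6.850%.
On $200,000,000: 0.06850 × $200,000,000 = $13,700,000.

$13,700,000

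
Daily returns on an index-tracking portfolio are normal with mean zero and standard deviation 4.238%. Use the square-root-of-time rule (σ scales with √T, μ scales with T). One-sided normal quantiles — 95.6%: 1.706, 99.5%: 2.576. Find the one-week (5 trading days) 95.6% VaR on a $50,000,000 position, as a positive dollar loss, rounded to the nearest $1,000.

σ_{5d} = 4.238% × √5 = 9.476%.
VaR = 1.706 × 9.476% = 16.166%.
On $50,000,000: 0.16166 × $50,000,000 = $8,083,000.

$8,083,000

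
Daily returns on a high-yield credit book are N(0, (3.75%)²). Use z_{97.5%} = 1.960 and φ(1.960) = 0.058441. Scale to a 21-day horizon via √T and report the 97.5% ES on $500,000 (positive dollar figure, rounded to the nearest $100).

$200,900

σ_{21d} = 3.75% × √21 = 17.185%.
ES multiplier = φ(z)/(1−α) = 0.058441/0.025 = 2.338.
ES = 17.185% × 2.338 = 40.179%; on $500,000: $200,895.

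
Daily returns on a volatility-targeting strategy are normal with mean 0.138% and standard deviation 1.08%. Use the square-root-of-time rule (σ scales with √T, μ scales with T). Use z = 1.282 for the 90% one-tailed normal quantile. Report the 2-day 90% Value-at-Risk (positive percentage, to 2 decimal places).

σ_{2d} = 1.08% × √2 = 1.527%; μ_{2d} = 2 × 0.138% = 0.276%.
VaR = −(0.276%) + 1.282 × 1.527% = 1.682%.

1.68%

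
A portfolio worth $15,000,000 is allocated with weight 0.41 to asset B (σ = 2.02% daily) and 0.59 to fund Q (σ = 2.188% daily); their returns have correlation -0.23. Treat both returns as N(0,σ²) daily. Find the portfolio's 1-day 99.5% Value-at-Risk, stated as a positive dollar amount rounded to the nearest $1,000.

$527,000

σ_p² = 0.41²·2.02² + 0.59²·2.188² + 2·-0.23·0.41·0.59·2.02·2.188 = 1.8606 (%²).
σ_p = √1.8606 = 1.364%.
At 99.5%, z = 2.576.
VaR = 2.576 × 1.364% = 3.514%; on $15,000,000 that is $527,100.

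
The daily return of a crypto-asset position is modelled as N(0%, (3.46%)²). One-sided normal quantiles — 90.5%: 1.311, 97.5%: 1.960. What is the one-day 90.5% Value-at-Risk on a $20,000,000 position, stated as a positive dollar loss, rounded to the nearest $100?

$907,200

VaR = z·σ = 1.311 × 3.46% = 4.536%.
On $20,000,000: 0.04536 × $20,000,000 = $907,200.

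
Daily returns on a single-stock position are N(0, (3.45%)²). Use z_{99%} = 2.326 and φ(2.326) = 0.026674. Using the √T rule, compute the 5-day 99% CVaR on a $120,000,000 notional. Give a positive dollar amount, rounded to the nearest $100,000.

$24,700,000

σ_{5d} = 3.45% × √5 = 7.714%.
ES multiplier = φ(z)/(1−α) = 0.026674/0.01 = 2.667.
ES = 7.714% × 2.667 = 20.573%; on $120,000,000: $24,687,600.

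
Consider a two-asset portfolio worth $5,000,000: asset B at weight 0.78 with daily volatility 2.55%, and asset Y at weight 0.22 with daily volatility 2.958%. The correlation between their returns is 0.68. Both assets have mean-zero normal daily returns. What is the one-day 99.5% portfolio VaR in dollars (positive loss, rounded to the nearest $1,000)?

σ_p² = 0.78²·2.55² + 0.22²·2.958² + 2·0.68·0.78·0.22·2.55·2.958 = 6.1399 (%²).
σ_p = √6.1399 = 2.478%.
At 99.5%, z = 2.576.
VaR = 2.576 × 2.478% = 6.383%; on $5,000,000 that is $319,150.

$319,000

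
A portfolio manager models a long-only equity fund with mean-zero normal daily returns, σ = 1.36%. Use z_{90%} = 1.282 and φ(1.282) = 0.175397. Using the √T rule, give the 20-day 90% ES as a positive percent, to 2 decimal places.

σ_{20d} = 1.36% × √20 = 6.082%.
ES multiplier = φ(z)/(1−α) = 0.175397/0.1 = 1.754.
ES = 6.082% × 1.754 = 10.668%.

10.67%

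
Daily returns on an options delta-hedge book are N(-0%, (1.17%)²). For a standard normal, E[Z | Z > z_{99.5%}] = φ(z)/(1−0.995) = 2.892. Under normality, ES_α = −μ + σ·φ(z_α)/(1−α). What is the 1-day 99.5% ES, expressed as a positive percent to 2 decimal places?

3.38%

ES = 1.17% × 2.892 = 3.384%.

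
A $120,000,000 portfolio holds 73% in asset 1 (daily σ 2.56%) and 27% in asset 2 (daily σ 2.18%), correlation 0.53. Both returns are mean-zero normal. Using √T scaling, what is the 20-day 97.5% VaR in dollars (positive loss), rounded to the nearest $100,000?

σ_p = √(0.73²·2.56² + 0.27²·2.18² + 2·0.53·0.73·0.27·2.56·2.18) = 2.237%.
σ_{20d} = 2.237% × √20 = 10.004%.
z(97.5%) = 1.960.
VaR = 1.960 × 10.004% = 19.608%; on $120,000,000 that is $23,529,600.

$23,500,000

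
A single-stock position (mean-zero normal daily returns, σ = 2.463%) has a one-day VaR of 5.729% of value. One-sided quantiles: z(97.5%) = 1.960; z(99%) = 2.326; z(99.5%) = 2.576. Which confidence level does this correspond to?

99%

Implied z = VaR/σ = 5.729 / 2.463 = 2.326.
This matches z(99%) = 2.326.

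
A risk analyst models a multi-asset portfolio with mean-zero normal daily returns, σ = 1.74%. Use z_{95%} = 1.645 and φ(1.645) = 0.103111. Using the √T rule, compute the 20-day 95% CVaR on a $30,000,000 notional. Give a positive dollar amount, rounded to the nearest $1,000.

σ_{20d} = 1.74% × √20 = 7.782%.
ES multiplier = φ(z)/(1−α) = 0.103111/0.05 = 2.062.
ES = 7.782% × 2.062 = 16.046%; on $30,000,000: $4,813,800.

$4,814,000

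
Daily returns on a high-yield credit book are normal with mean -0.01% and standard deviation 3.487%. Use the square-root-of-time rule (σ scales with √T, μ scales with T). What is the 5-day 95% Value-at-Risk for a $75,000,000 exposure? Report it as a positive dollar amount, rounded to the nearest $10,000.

At 95%, z = 1.645.
σ_{5d} = 3.487% × √5 = 7.797%; μ_{5d} = 5 × -0.01% = -0.050%.
VaR = −(-0.050%) + 1.645 × 7.797% = 12.876%.
On $75,000,000: 0.12876 × $75,000,000 = $9,657,000.

$9,660,000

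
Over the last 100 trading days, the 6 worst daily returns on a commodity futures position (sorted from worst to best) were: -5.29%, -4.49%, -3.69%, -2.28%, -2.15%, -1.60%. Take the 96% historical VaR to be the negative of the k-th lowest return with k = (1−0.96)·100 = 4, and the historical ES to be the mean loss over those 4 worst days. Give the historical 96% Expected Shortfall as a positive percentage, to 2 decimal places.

3.94%

The 4 worst returns sum to -15.75%.
ES = −(-15.75%) / 4 = 3.9375% ≈ 3.94%.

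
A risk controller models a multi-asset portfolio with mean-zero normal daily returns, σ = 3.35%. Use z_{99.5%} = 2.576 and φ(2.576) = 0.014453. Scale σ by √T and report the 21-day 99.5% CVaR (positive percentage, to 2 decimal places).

σ_{21d} = 3.35% × √21 = 15.352%.
ES multiplier = φ(z)/(1−α) = 0.014453/0.005 = 2.891.
ES = 15.352% × 2.891 = 44.383%.

44.38%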